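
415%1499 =415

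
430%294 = 136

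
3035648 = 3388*896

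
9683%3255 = 3173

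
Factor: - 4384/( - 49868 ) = 8/91 = 2^3 * 7^( - 1) * 13^( - 1)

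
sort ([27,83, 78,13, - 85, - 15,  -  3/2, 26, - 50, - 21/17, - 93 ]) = [ - 93, - 85,- 50,-15, - 3/2, - 21/17, 13, 26, 27,78,83]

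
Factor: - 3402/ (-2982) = 81/71 = 3^4*71^ ( - 1) 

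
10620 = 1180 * 9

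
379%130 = 119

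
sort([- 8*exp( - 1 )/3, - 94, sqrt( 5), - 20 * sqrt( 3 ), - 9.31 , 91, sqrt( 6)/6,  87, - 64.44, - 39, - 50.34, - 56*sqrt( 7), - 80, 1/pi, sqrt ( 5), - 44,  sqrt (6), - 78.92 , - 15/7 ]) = [ - 56*sqrt(7), - 94, - 80, - 78.92,- 64.44, - 50.34, - 44, -39, - 20 * sqrt(3), - 9.31, -15/7, - 8*exp( - 1)/3,1/pi, sqrt( 6)/6,sqrt( 5),sqrt(5),sqrt( 6 ),87, 91 ] 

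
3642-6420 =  -2778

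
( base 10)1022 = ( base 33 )uw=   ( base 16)3FE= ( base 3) 1101212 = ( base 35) t7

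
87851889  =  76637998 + 11213891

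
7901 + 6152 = 14053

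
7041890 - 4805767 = 2236123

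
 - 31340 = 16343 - 47683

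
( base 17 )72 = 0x79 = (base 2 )1111001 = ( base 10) 121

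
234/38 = 117/19=6.16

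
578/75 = 7 + 53/75 = 7.71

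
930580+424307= 1354887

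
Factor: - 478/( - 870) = 239/435  =  3^( - 1)*5^( - 1)*29^( - 1 )*239^1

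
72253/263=72253/263 = 274.73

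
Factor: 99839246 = 2^1*13^1*  37^1*67^1 * 1549^1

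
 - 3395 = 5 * ( - 679)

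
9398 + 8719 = 18117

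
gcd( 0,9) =9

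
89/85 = 1 + 4/85 = 1.05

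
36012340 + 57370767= 93383107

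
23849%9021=5807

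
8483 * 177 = 1501491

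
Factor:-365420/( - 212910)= 2^1*3^(-1)*11^2 * 47^(-1 )  =  242/141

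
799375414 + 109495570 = 908870984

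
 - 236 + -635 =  - 871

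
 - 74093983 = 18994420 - 93088403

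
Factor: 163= 163^1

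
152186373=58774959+93411414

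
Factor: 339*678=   2^1*3^2* 113^2  =  229842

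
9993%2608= 2169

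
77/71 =77/71 = 1.08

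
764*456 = 348384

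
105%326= 105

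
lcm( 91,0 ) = 0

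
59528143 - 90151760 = -30623617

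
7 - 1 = 6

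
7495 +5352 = 12847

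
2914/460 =6 + 77/230= 6.33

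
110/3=36 + 2/3= 36.67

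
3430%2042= 1388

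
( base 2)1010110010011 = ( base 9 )7516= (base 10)5523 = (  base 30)643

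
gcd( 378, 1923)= 3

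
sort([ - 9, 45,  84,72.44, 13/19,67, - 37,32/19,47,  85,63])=[ - 37, - 9, 13/19, 32/19, 45,47,63,67,72.44, 84 , 85]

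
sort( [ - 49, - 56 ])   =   [ - 56, - 49]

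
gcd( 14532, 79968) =84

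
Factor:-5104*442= - 2255968 =- 2^5 * 11^1* 13^1*17^1*29^1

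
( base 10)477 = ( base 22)lf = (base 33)EF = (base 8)735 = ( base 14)261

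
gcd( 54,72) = 18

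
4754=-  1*( - 4754 )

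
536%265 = 6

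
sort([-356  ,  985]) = [ - 356,  985]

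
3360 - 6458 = -3098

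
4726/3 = 1575+1/3=1575.33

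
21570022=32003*674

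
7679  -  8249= - 570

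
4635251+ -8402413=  - 3767162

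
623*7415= 4619545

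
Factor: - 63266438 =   -  2^1*223^1*141853^1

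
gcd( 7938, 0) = 7938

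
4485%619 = 152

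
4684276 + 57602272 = 62286548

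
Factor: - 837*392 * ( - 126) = 2^4*3^5*7^3*31^1  =  41341104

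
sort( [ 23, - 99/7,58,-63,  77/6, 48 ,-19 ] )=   [ - 63, - 19 , - 99/7, 77/6,23, 48,58 ] 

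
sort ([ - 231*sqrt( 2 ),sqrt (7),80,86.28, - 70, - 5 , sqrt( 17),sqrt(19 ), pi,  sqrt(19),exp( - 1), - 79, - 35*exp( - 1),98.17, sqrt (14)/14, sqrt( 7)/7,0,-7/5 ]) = [ - 231*sqrt(2),  -  79, - 70, - 35 * exp(-1 ), - 5, - 7/5,0, sqrt( 14)/14, exp( - 1), sqrt(7 ) /7,  sqrt( 7),pi, sqrt( 17 ),sqrt(19 ),sqrt( 19),80, 86.28,98.17 ] 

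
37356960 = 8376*4460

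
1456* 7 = 10192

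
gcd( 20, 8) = 4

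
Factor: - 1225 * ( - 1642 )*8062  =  16216309900 =2^2*5^2 *7^2*29^1*139^1*821^1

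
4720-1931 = 2789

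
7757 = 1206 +6551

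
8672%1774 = 1576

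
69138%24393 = 20352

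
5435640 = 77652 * 70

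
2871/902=261/82 = 3.18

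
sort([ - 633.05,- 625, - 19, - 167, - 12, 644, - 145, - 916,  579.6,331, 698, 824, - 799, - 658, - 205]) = [ - 916 , - 799, - 658, - 633.05,-625 ,-205, - 167, - 145, - 19, - 12,331,579.6,644,698,824 ]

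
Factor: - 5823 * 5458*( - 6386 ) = 202959430524 = 2^2*3^2*31^1*103^1*647^1*2729^1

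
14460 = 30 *482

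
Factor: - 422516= - 2^2*53^1*1993^1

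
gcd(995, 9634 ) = 1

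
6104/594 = 3052/297 = 10.28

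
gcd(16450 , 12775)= 175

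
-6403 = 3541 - 9944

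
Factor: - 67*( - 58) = 3886= 2^1*29^1 * 67^1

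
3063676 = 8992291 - 5928615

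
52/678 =26/339 =0.08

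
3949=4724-775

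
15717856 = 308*51032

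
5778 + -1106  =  4672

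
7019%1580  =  699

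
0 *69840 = 0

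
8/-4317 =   -  1+ 4309/4317 = - 0.00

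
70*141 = 9870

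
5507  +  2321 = 7828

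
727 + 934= 1661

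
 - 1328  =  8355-9683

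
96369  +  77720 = 174089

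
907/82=907/82 =11.06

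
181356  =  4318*42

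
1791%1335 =456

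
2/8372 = 1/4186 = 0.00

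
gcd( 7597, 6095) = 1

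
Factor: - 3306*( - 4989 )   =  2^1 * 3^2*19^1 * 29^1*1663^1 = 16493634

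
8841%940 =381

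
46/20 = 2 + 3/10 = 2.30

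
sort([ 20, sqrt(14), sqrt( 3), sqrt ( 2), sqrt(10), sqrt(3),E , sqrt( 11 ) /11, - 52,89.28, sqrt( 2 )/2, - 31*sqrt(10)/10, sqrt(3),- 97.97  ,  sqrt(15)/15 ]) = [-97.97 , - 52, - 31*sqrt(10)/10,sqrt(15) /15, sqrt( 11)/11,sqrt( 2)/2,sqrt( 2 ),sqrt(3),sqrt( 3),sqrt( 3 ),E,sqrt(10), sqrt(14),20,89.28]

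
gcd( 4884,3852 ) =12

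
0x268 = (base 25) OG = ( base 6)2504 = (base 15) 2b1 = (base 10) 616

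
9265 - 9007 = 258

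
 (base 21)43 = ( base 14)63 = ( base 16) 57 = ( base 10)87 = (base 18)4f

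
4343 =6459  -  2116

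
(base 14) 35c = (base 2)1010011110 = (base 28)NQ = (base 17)257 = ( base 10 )670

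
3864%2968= 896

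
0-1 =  - 1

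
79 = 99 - 20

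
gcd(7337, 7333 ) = 1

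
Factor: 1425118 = 2^1*29^1* 24571^1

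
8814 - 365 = 8449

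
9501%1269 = 618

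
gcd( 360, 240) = 120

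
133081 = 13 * 10237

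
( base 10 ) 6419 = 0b1100100010011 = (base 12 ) 386b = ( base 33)5th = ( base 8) 14423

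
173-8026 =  - 7853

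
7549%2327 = 568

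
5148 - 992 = 4156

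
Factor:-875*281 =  - 245875 = - 5^3*7^1*  281^1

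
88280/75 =17656/15 = 1177.07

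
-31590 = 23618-55208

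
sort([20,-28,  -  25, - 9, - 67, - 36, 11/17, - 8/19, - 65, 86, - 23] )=[ - 67, - 65, - 36,  -  28, - 25,-23, - 9, - 8/19, 11/17 , 20, 86 ]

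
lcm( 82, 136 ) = 5576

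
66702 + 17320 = 84022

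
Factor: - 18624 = - 2^6*3^1*97^1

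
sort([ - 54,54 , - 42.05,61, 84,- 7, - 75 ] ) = [ - 75, - 54,-42.05, - 7, 54,61,84 ]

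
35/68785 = 7/13757 = 0.00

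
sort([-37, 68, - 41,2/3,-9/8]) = [ - 41,-37,-9/8,2/3,68 ] 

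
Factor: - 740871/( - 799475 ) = 3^2 * 5^( - 2) * 113^( - 1)*263^1*283^(-1 )* 313^1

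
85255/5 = 17051 = 17051.00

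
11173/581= 19 + 134/581 = 19.23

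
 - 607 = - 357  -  250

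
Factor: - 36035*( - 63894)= 2302420290= 2^1*3^1*5^1*23^1*463^1*7207^1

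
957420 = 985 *972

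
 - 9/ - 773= 9/773 = 0.01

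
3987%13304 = 3987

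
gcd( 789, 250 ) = 1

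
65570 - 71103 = - 5533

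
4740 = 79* 60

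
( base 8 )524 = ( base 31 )au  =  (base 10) 340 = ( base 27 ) cg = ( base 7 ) 664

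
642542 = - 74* (-8683)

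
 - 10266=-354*29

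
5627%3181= 2446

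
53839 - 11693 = 42146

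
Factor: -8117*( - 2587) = 20998679 = 13^1*199^1*8117^1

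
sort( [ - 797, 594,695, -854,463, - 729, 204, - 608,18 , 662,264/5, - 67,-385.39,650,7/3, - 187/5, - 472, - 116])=[ - 854,-797, - 729, - 608,-472 , - 385.39,- 116, - 67, - 187/5,  7/3,18, 264/5,  204 , 463, 594, 650,  662,695]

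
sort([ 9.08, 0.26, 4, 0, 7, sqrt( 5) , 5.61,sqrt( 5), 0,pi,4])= [0, 0, 0.26,  sqrt ( 5),sqrt( 5),pi, 4, 4,  5.61,  7, 9.08 ] 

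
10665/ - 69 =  - 3555/23=-154.57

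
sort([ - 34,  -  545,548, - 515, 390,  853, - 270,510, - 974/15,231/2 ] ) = [ - 545, - 515, - 270, - 974/15,- 34,231/2, 390,510,548,  853 ] 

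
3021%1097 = 827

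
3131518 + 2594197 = 5725715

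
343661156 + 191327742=534988898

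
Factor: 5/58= 2^ ( - 1)*5^1 * 29^( -1 ) 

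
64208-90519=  - 26311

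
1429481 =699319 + 730162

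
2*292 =584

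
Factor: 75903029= 75903029^1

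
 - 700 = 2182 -2882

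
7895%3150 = 1595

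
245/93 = 245/93 = 2.63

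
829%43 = 12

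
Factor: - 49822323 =-3^1*179^1 *92779^1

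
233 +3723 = 3956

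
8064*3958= 31917312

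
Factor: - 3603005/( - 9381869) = 5^1*43^( - 1)*71^ ( - 1)*113^1*439^( - 1)*911^1 = 514715/1340267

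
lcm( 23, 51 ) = 1173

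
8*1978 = 15824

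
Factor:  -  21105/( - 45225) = 3^( - 1)* 5^( - 1 )*7^1 = 7/15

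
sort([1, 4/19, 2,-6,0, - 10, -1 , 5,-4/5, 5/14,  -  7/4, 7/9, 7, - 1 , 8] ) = [-10,-6, - 7/4, - 1,- 1, - 4/5, 0,  4/19  ,  5/14,7/9,  1, 2,5,  7,  8 ]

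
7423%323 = 317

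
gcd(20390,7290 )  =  10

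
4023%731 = 368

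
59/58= 59/58=1.02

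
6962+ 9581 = 16543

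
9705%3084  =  453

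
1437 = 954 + 483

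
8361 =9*929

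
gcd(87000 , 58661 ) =1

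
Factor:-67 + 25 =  - 42 = - 2^1*3^1*7^1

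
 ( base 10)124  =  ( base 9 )147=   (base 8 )174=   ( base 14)8C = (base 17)75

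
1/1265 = 1/1265 = 0.00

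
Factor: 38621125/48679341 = 3^(-1 ) * 5^3* 41^ (-1 ) * 79^1*3911^1*395767^(- 1)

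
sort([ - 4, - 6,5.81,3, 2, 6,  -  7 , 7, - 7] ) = [ - 7,  -  7,-6 , - 4 , 2,3, 5.81,6 , 7 ] 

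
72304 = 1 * 72304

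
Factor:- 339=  - 3^1*113^1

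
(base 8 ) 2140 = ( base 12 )794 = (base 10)1120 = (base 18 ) 384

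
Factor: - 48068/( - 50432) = 61/64 = 2^( - 6)* 61^1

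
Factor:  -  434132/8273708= -108533/2068427 = -  108533^1*2068427^( - 1)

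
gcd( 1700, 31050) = 50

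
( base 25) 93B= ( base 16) 164F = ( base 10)5711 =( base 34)4vx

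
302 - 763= - 461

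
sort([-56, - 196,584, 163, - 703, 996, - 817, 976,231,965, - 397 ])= [ - 817, - 703, - 397, - 196  , - 56, 163,231 , 584,965 , 976, 996 ]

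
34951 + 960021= 994972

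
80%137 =80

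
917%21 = 14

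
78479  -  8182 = 70297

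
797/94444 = 797/94444  =  0.01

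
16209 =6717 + 9492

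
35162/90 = 17581/45 = 390.69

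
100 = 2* 50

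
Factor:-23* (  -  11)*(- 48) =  - 12144=-2^4*3^1*11^1*23^1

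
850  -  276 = 574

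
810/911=810/911 = 0.89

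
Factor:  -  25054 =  - 2^1*12527^1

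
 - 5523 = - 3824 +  -1699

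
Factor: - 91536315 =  - 3^1*5^1 *13^2* 36109^1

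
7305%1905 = 1590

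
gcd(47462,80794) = 2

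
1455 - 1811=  - 356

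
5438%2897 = 2541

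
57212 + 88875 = 146087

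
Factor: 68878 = 2^1*34439^1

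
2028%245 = 68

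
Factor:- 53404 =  - 2^2*13^2 * 79^1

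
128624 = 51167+77457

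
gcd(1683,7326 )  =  99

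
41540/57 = 728 + 44/57 = 728.77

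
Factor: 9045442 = 2^1*7^1*646103^1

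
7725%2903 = 1919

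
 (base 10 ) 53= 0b110101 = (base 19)2f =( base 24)25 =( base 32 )1L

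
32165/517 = 62 + 111/517 = 62.21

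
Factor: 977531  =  19^1*51449^1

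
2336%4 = 0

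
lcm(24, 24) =24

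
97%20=17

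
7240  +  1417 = 8657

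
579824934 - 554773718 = 25051216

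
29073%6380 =3553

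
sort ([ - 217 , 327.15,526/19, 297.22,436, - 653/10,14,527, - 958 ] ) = [ - 958,  -  217, - 653/10,14,  526/19, 297.22,  327.15,  436 , 527 ] 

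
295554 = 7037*42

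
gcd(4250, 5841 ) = 1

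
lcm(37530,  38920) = 1050840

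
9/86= 9/86 = 0.10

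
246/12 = 41/2 = 20.50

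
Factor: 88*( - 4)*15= - 5280= - 2^5*3^1*5^1 * 11^1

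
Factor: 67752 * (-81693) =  - 2^3*3^4* 29^1*313^1*941^1 = - 5534864136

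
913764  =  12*76147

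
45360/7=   6480 = 6480.00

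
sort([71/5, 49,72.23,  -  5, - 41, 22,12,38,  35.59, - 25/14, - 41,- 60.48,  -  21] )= [- 60.48, - 41,-41,  -  21,-5, - 25/14, 12,71/5 , 22, 35.59,  38,49,72.23 ]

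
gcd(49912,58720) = 2936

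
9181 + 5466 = 14647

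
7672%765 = 22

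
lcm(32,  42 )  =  672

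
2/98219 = 2/98219 = 0.00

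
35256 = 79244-43988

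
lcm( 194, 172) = 16684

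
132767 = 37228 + 95539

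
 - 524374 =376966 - 901340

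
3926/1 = 3926  =  3926.00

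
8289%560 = 449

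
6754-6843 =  - 89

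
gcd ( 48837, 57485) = 1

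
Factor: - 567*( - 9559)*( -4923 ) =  - 3^6*7^1*11^2*79^1*547^1 =- 26682428619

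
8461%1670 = 111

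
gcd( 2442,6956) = 74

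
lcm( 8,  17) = 136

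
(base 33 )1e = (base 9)52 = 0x2F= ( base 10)47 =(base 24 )1n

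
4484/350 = 2242/175 = 12.81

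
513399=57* 9007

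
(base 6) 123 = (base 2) 110011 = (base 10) 51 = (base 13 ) 3C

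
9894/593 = 9894/593 = 16.68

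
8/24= 1/3 = 0.33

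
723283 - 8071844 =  - 7348561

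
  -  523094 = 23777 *( - 22)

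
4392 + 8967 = 13359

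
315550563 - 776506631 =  - 460956068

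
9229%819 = 220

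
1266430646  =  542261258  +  724169388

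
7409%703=379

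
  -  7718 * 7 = - 54026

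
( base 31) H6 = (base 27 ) JK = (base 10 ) 533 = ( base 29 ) ib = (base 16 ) 215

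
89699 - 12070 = 77629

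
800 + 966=1766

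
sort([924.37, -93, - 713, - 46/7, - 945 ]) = [-945, - 713, - 93, - 46/7, 924.37 ]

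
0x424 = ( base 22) 244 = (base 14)55A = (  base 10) 1060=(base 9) 1407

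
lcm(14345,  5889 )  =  559455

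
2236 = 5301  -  3065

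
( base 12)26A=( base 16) 172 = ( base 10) 370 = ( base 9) 451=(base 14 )1c6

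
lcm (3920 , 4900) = 19600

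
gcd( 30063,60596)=1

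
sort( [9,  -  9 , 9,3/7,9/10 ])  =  [ - 9,3/7, 9/10,9 , 9] 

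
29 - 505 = - 476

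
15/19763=15/19763 = 0.00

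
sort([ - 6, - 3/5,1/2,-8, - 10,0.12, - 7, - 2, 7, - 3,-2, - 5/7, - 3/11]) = [ - 10, - 8, - 7, - 6, - 3, - 2,  -  2, - 5/7,-3/5, - 3/11,0.12,  1/2,7 ] 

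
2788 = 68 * 41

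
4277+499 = 4776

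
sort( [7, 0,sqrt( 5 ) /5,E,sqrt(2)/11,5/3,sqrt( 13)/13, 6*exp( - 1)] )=[ 0,sqrt( 2 ) /11, sqrt( 13)/13,sqrt(5)/5,5/3,6*exp( - 1 ),E , 7] 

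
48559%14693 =4480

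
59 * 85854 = 5065386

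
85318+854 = 86172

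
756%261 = 234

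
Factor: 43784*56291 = 2^3*13^1*181^1*311^1*421^1=   2464645144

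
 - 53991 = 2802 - 56793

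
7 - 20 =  - 13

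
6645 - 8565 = -1920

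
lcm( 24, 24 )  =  24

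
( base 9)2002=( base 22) 308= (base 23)2hb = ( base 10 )1460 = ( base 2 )10110110100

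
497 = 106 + 391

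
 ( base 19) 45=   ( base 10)81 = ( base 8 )121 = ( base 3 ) 10000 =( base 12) 69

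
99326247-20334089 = 78992158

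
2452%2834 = 2452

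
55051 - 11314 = 43737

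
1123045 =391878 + 731167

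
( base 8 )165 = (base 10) 117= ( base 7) 225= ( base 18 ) 69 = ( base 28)45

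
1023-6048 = - 5025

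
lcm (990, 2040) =67320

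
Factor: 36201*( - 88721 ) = - 3211788921 = - 3^1*11^1*1097^1*88721^1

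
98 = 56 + 42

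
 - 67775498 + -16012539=-83788037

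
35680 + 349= 36029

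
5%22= 5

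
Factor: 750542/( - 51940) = -2^( - 1 )*5^( - 1 )*7^(-2)*13^1*53^( -1 )* 28867^1 = -375271/25970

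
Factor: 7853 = 7853^1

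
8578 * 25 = 214450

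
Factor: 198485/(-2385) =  - 3^( - 2 )*7^1*107^1 = -749/9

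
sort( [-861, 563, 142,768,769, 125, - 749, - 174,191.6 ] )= [-861,  -  749, - 174, 125,142, 191.6,  563,768, 769 ] 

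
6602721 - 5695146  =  907575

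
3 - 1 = 2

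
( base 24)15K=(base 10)716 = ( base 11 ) 5a1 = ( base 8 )1314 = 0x2cc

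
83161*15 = 1247415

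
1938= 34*57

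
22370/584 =38 + 89/292  =  38.30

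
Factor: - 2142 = -2^1* 3^2*7^1*17^1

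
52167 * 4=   208668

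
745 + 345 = 1090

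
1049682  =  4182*251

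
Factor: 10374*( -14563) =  - 151076562 = -  2^1*3^1*7^1*13^1*19^1*14563^1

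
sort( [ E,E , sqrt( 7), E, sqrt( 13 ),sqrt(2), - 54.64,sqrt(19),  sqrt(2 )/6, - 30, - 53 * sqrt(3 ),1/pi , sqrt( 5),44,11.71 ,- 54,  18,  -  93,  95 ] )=[-93, - 53*sqrt(3), - 54.64, - 54, - 30,sqrt( 2) /6, 1/pi,sqrt(2), sqrt( 5 ),sqrt(7 ), E,E , E, sqrt( 13),sqrt (19),11.71, 18,44,95]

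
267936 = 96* 2791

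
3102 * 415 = 1287330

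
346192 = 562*616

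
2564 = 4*641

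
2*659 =1318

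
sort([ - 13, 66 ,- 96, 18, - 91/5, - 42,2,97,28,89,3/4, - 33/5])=[ - 96,  -  42, - 91/5, - 13 ,- 33/5,3/4, 2,18 , 28,66,89,97]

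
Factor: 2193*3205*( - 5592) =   -  2^3*3^2*5^1 * 17^1*43^1*233^1*641^1 = - 39303735480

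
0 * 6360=0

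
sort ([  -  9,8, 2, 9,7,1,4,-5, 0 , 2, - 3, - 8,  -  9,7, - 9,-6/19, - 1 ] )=[ - 9, -9, - 9,-8  ,  -  5,-3,- 1, - 6/19, 0, 1, 2, 2, 4, 7,  7,8, 9]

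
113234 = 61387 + 51847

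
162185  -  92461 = 69724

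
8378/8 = 1047  +  1/4 = 1047.25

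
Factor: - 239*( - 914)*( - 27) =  - 2^1*3^3*239^1*457^1 = - 5898042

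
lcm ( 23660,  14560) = 189280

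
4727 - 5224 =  - 497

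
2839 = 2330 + 509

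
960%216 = 96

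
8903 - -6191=15094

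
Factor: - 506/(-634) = 11^1 * 23^1*317^( - 1 ) = 253/317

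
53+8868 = 8921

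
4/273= 4/273 = 0.01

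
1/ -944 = - 1/944 = - 0.00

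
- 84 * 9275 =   -  779100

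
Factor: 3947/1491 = 3^(  -  1)*7^( -1 )*71^( - 1)*3947^1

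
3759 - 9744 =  - 5985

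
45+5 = 50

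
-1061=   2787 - 3848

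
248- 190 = 58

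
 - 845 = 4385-5230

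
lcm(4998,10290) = 174930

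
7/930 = 7/930 = 0.01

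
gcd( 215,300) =5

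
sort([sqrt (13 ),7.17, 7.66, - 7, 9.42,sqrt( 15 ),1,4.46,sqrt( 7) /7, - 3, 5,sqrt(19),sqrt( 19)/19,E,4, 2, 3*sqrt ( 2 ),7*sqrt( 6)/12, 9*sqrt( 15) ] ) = [ - 7, - 3,sqrt(19 )/19, sqrt(7)/7,1 , 7*sqrt ( 6)/12 , 2, E,sqrt (13 ),sqrt( 15 ),4,3*sqrt(2),sqrt( 19), 4.46 , 5, 7.17, 7.66,9.42, 9*sqrt(15) ]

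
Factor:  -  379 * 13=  - 13^1 * 379^1 = - 4927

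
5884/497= 11 + 417/497 = 11.84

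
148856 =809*184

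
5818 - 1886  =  3932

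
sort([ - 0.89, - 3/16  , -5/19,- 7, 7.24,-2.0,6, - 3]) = [ - 7, - 3, - 2.0, - 0.89, - 5/19, - 3/16,6, 7.24] 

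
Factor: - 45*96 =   -  4320 = - 2^5*3^3*5^1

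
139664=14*9976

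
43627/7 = 43627/7 = 6232.43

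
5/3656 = 5/3656=0.00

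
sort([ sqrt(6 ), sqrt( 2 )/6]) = [ sqrt( 2) /6, sqrt(6)]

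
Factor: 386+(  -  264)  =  2^1*61^1 =122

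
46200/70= 660 = 660.00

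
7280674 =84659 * 86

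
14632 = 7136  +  7496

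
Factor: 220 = 2^2*5^1 * 11^1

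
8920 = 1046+7874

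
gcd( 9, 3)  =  3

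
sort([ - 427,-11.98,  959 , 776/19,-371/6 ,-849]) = [ - 849, - 427,  -  371/6, - 11.98, 776/19,959]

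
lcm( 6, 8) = 24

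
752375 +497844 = 1250219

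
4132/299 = 13+245/299  =  13.82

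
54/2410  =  27/1205=0.02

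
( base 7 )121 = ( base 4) 1000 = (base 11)59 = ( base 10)64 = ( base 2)1000000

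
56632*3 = 169896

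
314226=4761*66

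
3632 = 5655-2023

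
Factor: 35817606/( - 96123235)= - 2^1*3^3*5^(-1 )*11^1*13^( - 1)*17^1*307^( -1 ) * 3547^1*4817^(-1 )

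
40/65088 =5/8136 = 0.00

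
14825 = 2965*5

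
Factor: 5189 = 5189^1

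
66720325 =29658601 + 37061724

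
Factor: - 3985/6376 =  - 5/8   =  - 2^( - 3)*5^1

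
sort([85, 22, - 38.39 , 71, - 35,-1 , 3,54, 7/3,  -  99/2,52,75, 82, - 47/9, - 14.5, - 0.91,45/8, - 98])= [-98, - 99/2, - 38.39, - 35, - 14.5, - 47/9, - 1,-0.91, 7/3, 3, 45/8,22,52 , 54 , 71,75 , 82, 85]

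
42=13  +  29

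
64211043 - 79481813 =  - 15270770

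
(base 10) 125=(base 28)4D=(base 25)50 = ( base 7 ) 236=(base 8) 175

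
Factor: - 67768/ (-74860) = 2^1*5^( - 1)*19^( - 1)*43^1= 86/95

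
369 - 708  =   - 339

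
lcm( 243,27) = 243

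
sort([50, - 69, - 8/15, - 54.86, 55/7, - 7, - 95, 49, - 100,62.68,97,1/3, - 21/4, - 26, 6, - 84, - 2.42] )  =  [ - 100, - 95,- 84, - 69 , - 54.86,-26, -7, - 21/4, - 2.42, - 8/15, 1/3, 6, 55/7,49,50,62.68,97]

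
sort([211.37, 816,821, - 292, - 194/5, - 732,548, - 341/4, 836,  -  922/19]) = [  -  732, - 292, - 341/4 , - 922/19,  -  194/5,  211.37,548, 816, 821,836 ]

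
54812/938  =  27406/469 = 58.43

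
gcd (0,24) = 24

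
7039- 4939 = 2100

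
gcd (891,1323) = 27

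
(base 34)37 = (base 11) 9a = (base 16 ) 6d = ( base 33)3A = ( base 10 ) 109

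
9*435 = 3915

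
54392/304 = 6799/38=178.92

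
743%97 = 64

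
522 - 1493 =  - 971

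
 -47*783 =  - 36801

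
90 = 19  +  71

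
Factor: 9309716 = 2^2*13^1 * 179033^1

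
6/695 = 6/695 = 0.01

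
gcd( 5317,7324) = 1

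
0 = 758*0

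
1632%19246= 1632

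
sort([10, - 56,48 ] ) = [ - 56, 10, 48 ] 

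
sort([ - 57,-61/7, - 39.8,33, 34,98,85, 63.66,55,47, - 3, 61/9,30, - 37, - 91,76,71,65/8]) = [ - 91, - 57,  -  39.8, - 37, - 61/7,-3,  61/9,65/8,30,33,34,47,55 , 63.66,71,76,85  ,  98]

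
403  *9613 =3874039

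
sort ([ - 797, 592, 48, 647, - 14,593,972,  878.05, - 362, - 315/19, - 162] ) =[ - 797, -362, - 162,-315/19, - 14,48,592, 593, 647 , 878.05,972]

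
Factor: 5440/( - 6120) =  - 8/9=- 2^3*3^( - 2)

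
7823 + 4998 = 12821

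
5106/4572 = 1+89/762 = 1.12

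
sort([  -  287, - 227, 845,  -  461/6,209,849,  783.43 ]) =[ - 287, - 227 ,-461/6,209,783.43,  845,849]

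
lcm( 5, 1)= 5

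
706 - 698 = 8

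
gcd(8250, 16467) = 33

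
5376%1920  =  1536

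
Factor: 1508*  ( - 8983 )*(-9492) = 2^4*3^1*7^1*13^2*29^1*113^1*691^1 = 128582087088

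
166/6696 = 83/3348 = 0.02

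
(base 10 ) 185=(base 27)6N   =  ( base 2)10111001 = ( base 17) af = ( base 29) 6b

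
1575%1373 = 202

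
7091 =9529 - 2438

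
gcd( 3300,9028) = 4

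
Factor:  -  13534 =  - 2^1*67^1*  101^1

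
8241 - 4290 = 3951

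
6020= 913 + 5107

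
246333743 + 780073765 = 1026407508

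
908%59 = 23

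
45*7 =315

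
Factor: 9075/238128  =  2^( - 4)*5^2*41^(-1) = 25/656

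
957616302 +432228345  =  1389844647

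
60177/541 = 111 + 126/541 = 111.23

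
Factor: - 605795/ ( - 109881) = 3^( - 2 )*5^1*17^1*29^( - 1)*421^(-1 )*7127^1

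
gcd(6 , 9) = 3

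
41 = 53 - 12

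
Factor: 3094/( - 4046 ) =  - 13^1 * 17^( - 1 )=-13/17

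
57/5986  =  57/5986 = 0.01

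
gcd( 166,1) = 1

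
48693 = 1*48693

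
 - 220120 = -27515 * 8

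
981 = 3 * 327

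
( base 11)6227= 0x2041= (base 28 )AEP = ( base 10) 8257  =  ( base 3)102022211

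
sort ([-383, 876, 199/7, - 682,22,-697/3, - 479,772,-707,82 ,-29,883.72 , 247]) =[ - 707, - 682, - 479, - 383, - 697/3, - 29, 22,199/7, 82,247, 772,876 , 883.72]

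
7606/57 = 7606/57 = 133.44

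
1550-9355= - 7805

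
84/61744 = 21/15436 = 0.00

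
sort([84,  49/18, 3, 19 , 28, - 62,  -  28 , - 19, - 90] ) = [ - 90, - 62, - 28,-19,49/18, 3,  19, 28, 84] 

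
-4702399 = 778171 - 5480570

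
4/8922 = 2/4461 = 0.00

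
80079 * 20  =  1601580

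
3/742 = 3/742 = 0.00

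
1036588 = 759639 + 276949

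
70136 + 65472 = 135608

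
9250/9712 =4625/4856= 0.95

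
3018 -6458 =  - 3440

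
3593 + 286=3879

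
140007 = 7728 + 132279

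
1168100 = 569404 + 598696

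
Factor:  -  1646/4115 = - 2^1*5^( - 1 ) = -  2/5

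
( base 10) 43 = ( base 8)53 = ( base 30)1D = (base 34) 19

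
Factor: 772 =2^2*193^1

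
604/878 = 302/439   =  0.69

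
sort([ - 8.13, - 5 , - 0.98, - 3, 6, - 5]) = [ - 8.13, - 5,-5, - 3,- 0.98,6]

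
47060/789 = 47060/789 = 59.65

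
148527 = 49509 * 3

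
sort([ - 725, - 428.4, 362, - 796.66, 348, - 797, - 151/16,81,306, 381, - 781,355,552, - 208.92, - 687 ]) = [ - 797, - 796.66, - 781,-725, - 687 , - 428.4, - 208.92, - 151/16,81, 306,348,355, 362,381,552 ] 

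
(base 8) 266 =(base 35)57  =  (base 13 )110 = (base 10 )182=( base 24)7E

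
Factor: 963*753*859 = 3^3*107^1*251^1*859^1  =  622894401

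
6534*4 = 26136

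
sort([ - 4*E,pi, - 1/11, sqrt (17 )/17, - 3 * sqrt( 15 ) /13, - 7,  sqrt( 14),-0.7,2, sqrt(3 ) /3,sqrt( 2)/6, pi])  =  [-4*E, - 7, - 3*sqrt (15)/13,  -  0.7, - 1/11,sqrt(2 ) /6,  sqrt( 17 )/17,sqrt( 3 ) /3,  2,pi,pi,sqrt(14 )]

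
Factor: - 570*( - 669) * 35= 13346550=2^1*3^2*5^2* 7^1*19^1*223^1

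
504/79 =6 + 30/79 = 6.38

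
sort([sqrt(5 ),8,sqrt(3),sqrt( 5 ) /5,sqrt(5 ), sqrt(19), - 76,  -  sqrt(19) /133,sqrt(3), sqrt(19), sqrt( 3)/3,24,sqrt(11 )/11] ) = [ - 76, - sqrt(19) /133, sqrt(11 )/11 , sqrt( 5) /5 , sqrt(3)/3, sqrt(3),sqrt(3),sqrt(5), sqrt(5),sqrt ( 19 ), sqrt(19) , 8 , 24] 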